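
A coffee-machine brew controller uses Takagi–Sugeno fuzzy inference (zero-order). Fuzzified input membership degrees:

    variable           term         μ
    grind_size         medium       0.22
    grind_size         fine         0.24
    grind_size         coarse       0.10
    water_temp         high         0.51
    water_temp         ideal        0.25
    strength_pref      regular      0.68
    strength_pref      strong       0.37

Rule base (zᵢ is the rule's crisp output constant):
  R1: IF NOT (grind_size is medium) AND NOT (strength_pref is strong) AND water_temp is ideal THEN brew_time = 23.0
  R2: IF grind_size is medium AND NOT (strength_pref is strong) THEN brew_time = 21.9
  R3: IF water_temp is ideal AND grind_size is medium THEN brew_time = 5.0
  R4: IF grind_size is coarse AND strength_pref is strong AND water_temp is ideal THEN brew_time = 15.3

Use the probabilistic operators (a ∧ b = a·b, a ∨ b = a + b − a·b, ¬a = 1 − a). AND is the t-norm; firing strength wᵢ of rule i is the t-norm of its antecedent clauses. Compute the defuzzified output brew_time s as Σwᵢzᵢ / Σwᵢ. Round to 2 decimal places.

19.27

R1 (z=23.0): ¬medium=1−0.22=0.78, ¬strong=1−0.37=0.63, ideal=0.25; AND[a·b] → w = 0.1229
R2 (z=21.9): medium=0.22, ¬strong=1−0.37=0.63; AND[a·b] → w = 0.1386
R3 (z=5.0): ideal=0.25, medium=0.22; AND[a·b] → w = 0.0550
R4 (z=15.3): coarse=0.10, strong=0.37, ideal=0.25; AND[a·b] → w = 0.0092
Weighted average = (0.1229·23.0 + 0.1386·21.9 + 0.0550·5.0 + 0.0092·15.3) / (0.1229 + 0.1386 + 0.0550 + 0.0092)
  = 6.2774 / 0.3257 = 19.27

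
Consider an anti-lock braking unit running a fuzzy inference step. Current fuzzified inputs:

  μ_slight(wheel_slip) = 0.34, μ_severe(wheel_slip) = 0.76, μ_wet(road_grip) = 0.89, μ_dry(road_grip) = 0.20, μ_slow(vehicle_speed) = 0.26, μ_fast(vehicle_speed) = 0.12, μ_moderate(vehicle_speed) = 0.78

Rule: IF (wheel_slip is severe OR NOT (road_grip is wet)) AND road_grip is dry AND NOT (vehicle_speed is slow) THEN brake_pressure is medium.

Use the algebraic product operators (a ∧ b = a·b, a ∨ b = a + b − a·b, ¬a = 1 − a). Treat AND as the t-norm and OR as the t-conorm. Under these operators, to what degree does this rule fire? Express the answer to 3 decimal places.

firing strength: (severe=0.76 OR ¬wet=1−0.89=0.11) = 0.7864; AND[a·b] with dry=0.20, ¬slow=1−0.26=0.74 → w = 0.1164

0.116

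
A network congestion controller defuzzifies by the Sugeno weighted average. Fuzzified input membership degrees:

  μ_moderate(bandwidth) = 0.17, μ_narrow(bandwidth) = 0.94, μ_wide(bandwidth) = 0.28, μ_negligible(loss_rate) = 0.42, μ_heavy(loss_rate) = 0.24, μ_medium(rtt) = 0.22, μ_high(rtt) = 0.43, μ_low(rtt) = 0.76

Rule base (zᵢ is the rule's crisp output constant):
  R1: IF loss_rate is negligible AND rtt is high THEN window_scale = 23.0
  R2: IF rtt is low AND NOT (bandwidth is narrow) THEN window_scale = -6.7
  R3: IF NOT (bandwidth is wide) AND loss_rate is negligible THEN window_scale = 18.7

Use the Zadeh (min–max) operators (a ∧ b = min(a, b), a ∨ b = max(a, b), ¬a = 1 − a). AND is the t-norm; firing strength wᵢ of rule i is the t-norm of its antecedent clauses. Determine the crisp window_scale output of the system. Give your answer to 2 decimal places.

R1 (z=23.0): negligible=0.42, high=0.43; AND[min(a, b)] → w = 0.42
R2 (z=-6.7): low=0.76, ¬narrow=1−0.94=0.06; AND[min(a, b)] → w = 0.06
R3 (z=18.7): ¬wide=1−0.28=0.72, negligible=0.42; AND[min(a, b)] → w = 0.42
Weighted average = (0.42·23.0 + 0.06·-6.7 + 0.42·18.7) / (0.42 + 0.06 + 0.42)
  = 17.1120 / 0.9000 = 19.01

19.01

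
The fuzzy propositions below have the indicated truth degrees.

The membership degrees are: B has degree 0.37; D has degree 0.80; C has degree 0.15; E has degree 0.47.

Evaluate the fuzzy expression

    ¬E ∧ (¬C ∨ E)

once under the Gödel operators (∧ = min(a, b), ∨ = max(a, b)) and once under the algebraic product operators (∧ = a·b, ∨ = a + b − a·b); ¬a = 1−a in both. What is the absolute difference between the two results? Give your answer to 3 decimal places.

Under Gödel:
  ¬E = 1 − 0.47 = 0.53
  ¬C = 1 − 0.15 = 0.85
  ¬C ∨ E = max(a, b) on (0.85, 0.47) = 0.85
  ¬E ∧ (¬C ∨ E) = min(a, b) on (0.53, 0.85) = 0.53
  → value = 0.5300
Under algebraic product:
  ¬E = 1 − 0.4700 = 0.5300
  ¬C = 1 − 0.1500 = 0.8500
  ¬C ∨ E = a + b − a·b on (0.8500, 0.4700) = 0.9205
  ¬E ∧ (¬C ∨ E) = a·b on (0.5300, 0.9205) = 0.4879
  → value = 0.4879
|0.5300 − 0.4879| = 0.042

0.042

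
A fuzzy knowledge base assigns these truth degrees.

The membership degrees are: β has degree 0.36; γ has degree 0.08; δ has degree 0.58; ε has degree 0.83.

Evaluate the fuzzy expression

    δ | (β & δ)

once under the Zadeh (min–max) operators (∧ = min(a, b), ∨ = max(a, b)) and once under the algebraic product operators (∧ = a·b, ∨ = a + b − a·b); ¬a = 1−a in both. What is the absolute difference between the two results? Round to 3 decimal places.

Under Zadeh (min–max):
  β & δ = min(a, b) on (0.36, 0.58) = 0.36
  δ | (β & δ) = max(a, b) on (0.58, 0.36) = 0.58
  → value = 0.5800
Under algebraic product:
  β & δ = a·b on (0.3600, 0.5800) = 0.2088
  δ | (β & δ) = a + b − a·b on (0.5800, 0.2088) = 0.6677
  → value = 0.6677
|0.5800 − 0.6677| = 0.088

0.088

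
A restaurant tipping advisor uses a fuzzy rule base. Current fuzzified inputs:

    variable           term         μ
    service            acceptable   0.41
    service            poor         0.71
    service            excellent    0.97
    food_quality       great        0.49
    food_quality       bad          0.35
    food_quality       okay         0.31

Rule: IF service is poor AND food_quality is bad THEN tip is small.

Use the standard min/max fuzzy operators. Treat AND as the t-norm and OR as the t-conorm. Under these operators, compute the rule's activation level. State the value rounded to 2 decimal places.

firing strength: poor=0.71, bad=0.35; AND[min(a, b)] → w = 0.35

0.35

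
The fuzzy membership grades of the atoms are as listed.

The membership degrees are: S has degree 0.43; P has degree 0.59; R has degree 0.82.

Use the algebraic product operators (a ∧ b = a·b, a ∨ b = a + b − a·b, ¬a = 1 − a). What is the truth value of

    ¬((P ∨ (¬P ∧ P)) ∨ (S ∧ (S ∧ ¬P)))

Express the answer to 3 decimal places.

0.287

¬P = 1 − 0.5900 = 0.4100
¬P ∧ P = a·b on (0.4100, 0.5900) = 0.2419
P ∨ (¬P ∧ P) = a + b − a·b on (0.5900, 0.2419) = 0.6892
¬P = 1 − 0.5900 = 0.4100
S ∧ ¬P = a·b on (0.4300, 0.4100) = 0.1763
S ∧ (S ∧ ¬P) = a·b on (0.4300, 0.1763) = 0.0758
(P ∨ (¬P ∧ P)) ∨ (S ∧ (S ∧ ¬P)) = a + b − a·b on (0.6892, 0.0758) = 0.7127
¬((P ∨ (¬P ∧ P)) ∨ (S ∧ (S ∧ ¬P))) = 1 − 0.7127 = 0.2873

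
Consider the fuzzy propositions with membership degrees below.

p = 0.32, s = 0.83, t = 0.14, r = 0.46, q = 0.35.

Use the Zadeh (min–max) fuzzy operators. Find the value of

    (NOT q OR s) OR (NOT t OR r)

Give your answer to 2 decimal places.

0.86

NOT q = 1 − 0.35 = 0.65
NOT q OR s = max(a, b) on (0.65, 0.83) = 0.83
NOT t = 1 − 0.14 = 0.86
NOT t OR r = max(a, b) on (0.86, 0.46) = 0.86
(NOT q OR s) OR (NOT t OR r) = max(a, b) on (0.83, 0.86) = 0.86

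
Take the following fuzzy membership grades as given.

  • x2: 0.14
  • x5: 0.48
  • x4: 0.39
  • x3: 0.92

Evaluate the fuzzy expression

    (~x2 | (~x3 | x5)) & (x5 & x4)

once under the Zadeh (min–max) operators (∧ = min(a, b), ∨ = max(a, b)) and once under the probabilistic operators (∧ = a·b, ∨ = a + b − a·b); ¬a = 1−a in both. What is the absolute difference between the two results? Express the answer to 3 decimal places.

0.215

Under Zadeh (min–max):
  ~x2 = 1 − 0.14 = 0.86
  ~x3 = 1 − 0.92 = 0.08
  ~x3 | x5 = max(a, b) on (0.08, 0.48) = 0.48
  ~x2 | (~x3 | x5) = max(a, b) on (0.86, 0.48) = 0.86
  x5 & x4 = min(a, b) on (0.48, 0.39) = 0.39
  (~x2 | (~x3 | x5)) & (x5 & x4) = min(a, b) on (0.86, 0.39) = 0.39
  → value = 0.3900
Under probabilistic:
  ~x2 = 1 − 0.1400 = 0.8600
  ~x3 = 1 − 0.9200 = 0.0800
  ~x3 | x5 = a + b − a·b on (0.0800, 0.4800) = 0.5216
  ~x2 | (~x3 | x5) = a + b − a·b on (0.8600, 0.5216) = 0.9330
  x5 & x4 = a·b on (0.4800, 0.3900) = 0.1872
  (~x2 | (~x3 | x5)) & (x5 & x4) = a·b on (0.9330, 0.1872) = 0.1747
  → value = 0.1747
|0.3900 − 0.1747| = 0.215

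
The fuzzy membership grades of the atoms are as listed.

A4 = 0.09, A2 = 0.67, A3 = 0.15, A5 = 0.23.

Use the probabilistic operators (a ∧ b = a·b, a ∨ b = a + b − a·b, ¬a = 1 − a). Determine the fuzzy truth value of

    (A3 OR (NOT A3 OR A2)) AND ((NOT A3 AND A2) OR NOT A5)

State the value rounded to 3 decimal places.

NOT A3 = 1 − 0.1500 = 0.8500
NOT A3 OR A2 = a + b − a·b on (0.8500, 0.6700) = 0.9505
A3 OR (NOT A3 OR A2) = a + b − a·b on (0.1500, 0.9505) = 0.9579
NOT A3 = 1 − 0.1500 = 0.8500
NOT A3 AND A2 = a·b on (0.8500, 0.6700) = 0.5695
NOT A5 = 1 − 0.2300 = 0.7700
(NOT A3 AND A2) OR NOT A5 = a + b − a·b on (0.5695, 0.7700) = 0.9010
(A3 OR (NOT A3 OR A2)) AND ((NOT A3 AND A2) OR NOT A5) = a·b on (0.9579, 0.9010) = 0.8631

0.863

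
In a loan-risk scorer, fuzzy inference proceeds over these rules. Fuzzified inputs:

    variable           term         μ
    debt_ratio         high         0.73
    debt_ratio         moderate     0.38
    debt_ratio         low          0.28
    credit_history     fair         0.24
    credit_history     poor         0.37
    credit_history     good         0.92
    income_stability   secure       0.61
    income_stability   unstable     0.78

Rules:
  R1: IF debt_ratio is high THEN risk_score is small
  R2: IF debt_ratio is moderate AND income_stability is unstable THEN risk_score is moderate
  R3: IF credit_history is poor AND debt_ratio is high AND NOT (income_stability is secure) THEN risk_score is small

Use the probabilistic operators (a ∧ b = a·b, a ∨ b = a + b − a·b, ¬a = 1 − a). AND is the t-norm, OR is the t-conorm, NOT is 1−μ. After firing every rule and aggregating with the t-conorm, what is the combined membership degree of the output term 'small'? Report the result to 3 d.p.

R1: high=0.73 → w = 0.7300
R2: moderate=0.38, unstable=0.78; AND[a·b] → w = 0.2964
R3: poor=0.37, high=0.73, ¬secure=1−0.61=0.39; AND[a·b] → w = 0.1053
Rules with consequent 'small': {R1, R3} → strengths 0.7300, 0.1053
Aggregate via t-conorm [a + b − a·b]: 0.7584

0.758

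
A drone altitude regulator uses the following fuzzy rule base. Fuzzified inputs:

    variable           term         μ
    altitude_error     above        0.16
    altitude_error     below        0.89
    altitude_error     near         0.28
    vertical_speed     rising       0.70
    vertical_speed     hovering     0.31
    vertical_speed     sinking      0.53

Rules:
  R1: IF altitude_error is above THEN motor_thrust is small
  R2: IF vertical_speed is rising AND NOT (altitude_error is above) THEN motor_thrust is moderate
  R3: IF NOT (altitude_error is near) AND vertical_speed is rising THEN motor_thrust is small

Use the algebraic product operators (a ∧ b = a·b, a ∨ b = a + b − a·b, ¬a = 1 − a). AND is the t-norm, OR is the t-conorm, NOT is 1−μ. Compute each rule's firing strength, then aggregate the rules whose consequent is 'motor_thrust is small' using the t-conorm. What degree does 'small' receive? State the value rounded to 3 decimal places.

0.583

R1: above=0.16 → w = 0.1600
R2: rising=0.70, ¬above=1−0.16=0.84; AND[a·b] → w = 0.5880
R3: ¬near=1−0.28=0.72, rising=0.70; AND[a·b] → w = 0.5040
Rules with consequent 'small': {R1, R3} → strengths 0.1600, 0.5040
Aggregate via t-conorm [a + b − a·b]: 0.5834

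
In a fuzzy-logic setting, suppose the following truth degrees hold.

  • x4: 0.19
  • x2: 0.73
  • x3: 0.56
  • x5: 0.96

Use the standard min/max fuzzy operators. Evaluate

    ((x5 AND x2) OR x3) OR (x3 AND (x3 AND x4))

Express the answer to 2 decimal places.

x5 AND x2 = min(a, b) on (0.96, 0.73) = 0.73
(x5 AND x2) OR x3 = max(a, b) on (0.73, 0.56) = 0.73
x3 AND x4 = min(a, b) on (0.56, 0.19) = 0.19
x3 AND (x3 AND x4) = min(a, b) on (0.56, 0.19) = 0.19
((x5 AND x2) OR x3) OR (x3 AND (x3 AND x4)) = max(a, b) on (0.73, 0.19) = 0.73

0.73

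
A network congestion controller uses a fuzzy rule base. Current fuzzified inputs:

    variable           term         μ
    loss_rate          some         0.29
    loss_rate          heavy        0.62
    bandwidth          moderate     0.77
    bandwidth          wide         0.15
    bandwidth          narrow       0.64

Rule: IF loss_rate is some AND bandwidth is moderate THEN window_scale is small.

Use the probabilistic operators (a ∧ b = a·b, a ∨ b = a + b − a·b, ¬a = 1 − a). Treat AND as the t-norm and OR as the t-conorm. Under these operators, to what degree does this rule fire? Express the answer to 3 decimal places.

0.223

firing strength: some=0.29, moderate=0.77; AND[a·b] → w = 0.2233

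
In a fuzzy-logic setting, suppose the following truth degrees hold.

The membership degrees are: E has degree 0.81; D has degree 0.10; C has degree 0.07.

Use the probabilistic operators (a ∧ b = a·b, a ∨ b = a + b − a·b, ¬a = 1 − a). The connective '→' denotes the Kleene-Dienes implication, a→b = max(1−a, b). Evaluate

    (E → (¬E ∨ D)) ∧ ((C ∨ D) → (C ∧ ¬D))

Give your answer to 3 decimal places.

0.227

¬E = 1 − 0.8100 = 0.1900
¬E ∨ D = a + b − a·b on (0.1900, 0.1000) = 0.2710
E → (¬E ∨ D)  [Kleene-Dienes: max(1−a, b)] with a=0.8100, b=0.2710 → 0.2710
C ∨ D = a + b − a·b on (0.0700, 0.1000) = 0.1630
¬D = 1 − 0.1000 = 0.9000
C ∧ ¬D = a·b on (0.0700, 0.9000) = 0.0630
(C ∨ D) → (C ∧ ¬D)  [Kleene-Dienes: max(1−a, b)] with a=0.1630, b=0.0630 → 0.8370
(E → (¬E ∨ D)) ∧ ((C ∨ D) → (C ∧ ¬D)) = a·b on (0.2710, 0.8370) = 0.2268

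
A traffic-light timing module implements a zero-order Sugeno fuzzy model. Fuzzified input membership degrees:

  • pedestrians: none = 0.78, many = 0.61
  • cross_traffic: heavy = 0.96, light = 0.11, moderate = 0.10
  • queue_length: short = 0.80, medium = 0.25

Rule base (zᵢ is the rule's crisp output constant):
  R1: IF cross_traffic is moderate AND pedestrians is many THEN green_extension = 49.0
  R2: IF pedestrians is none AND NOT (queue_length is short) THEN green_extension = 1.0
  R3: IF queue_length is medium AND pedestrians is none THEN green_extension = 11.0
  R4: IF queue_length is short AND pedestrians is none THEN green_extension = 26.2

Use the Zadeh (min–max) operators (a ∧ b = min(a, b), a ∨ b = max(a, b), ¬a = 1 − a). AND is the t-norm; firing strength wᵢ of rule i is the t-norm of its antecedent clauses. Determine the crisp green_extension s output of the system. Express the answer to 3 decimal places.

21.268

R1 (z=49.0): moderate=0.10, many=0.61; AND[min(a, b)] → w = 0.10
R2 (z=1.0): none=0.78, ¬short=1−0.80=0.20; AND[min(a, b)] → w = 0.20
R3 (z=11.0): medium=0.25, none=0.78; AND[min(a, b)] → w = 0.25
R4 (z=26.2): short=0.80, none=0.78; AND[min(a, b)] → w = 0.78
Weighted average = (0.10·49.0 + 0.20·1.0 + 0.25·11.0 + 0.78·26.2) / (0.10 + 0.20 + 0.25 + 0.78)
  = 28.2860 / 1.3300 = 21.268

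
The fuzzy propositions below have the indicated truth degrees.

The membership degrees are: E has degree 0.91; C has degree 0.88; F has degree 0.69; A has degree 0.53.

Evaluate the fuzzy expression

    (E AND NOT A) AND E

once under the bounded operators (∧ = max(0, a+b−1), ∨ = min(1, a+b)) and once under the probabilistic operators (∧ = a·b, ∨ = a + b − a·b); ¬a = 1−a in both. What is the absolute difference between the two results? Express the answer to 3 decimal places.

Under bounded:
  NOT A = 1 − 0.53 = 0.47
  E AND NOT A = max(0, a+b−1) on (0.91, 0.47) = 0.38
  (E AND NOT A) AND E = max(0, a+b−1) on (0.38, 0.91) = 0.29
  → value = 0.2900
Under probabilistic:
  NOT A = 1 − 0.5300 = 0.4700
  E AND NOT A = a·b on (0.9100, 0.4700) = 0.4277
  (E AND NOT A) AND E = a·b on (0.4277, 0.9100) = 0.3892
  → value = 0.3892
|0.2900 − 0.3892| = 0.099

0.099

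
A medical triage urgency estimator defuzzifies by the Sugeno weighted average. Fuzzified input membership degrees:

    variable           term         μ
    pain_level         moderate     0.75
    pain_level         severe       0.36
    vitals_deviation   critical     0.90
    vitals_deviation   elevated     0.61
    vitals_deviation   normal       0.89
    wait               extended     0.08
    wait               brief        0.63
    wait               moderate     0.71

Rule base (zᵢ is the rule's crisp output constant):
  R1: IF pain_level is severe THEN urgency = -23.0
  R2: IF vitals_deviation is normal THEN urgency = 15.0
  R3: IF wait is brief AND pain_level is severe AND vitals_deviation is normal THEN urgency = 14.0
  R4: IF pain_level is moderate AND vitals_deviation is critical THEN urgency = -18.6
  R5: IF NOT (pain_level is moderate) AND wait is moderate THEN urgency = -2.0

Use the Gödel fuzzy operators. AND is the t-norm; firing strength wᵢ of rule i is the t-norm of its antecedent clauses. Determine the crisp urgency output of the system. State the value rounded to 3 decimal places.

-1.663

R1 (z=-23.0): severe=0.36 → w = 0.36
R2 (z=15.0): normal=0.89 → w = 0.89
R3 (z=14.0): brief=0.63, severe=0.36, normal=0.89; AND[min(a, b)] → w = 0.36
R4 (z=-18.6): moderate=0.75, critical=0.90; AND[min(a, b)] → w = 0.75
R5 (z=-2.0): ¬moderate=1−0.75=0.25, moderate=0.71; AND[min(a, b)] → w = 0.25
Weighted average = (0.36·-23.0 + 0.89·15.0 + 0.36·14.0 + 0.75·-18.6 + 0.25·-2.0) / (0.36 + 0.89 + 0.36 + 0.75 + 0.25)
  = -4.3400 / 2.6100 = -1.663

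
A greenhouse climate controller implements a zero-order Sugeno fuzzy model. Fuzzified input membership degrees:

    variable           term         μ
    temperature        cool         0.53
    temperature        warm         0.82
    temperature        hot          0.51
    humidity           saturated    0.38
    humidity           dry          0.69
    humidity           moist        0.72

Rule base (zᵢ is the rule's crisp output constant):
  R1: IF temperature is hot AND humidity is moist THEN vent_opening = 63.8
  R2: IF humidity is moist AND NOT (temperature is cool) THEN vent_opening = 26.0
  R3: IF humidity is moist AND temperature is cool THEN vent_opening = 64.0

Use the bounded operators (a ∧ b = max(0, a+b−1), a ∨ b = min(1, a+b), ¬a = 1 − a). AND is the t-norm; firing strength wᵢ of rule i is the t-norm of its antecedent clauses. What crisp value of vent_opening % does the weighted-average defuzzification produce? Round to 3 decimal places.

R1 (z=63.8): hot=0.51, moist=0.72; AND[max(0, a+b−1)] → w = 0.23
R2 (z=26.0): moist=0.72, ¬cool=1−0.53=0.47; AND[max(0, a+b−1)] → w = 0.19
R3 (z=64.0): moist=0.72, cool=0.53; AND[max(0, a+b−1)] → w = 0.25
Weighted average = (0.23·63.8 + 0.19·26.0 + 0.25·64.0) / (0.23 + 0.19 + 0.25)
  = 35.6140 / 0.6700 = 53.155

53.155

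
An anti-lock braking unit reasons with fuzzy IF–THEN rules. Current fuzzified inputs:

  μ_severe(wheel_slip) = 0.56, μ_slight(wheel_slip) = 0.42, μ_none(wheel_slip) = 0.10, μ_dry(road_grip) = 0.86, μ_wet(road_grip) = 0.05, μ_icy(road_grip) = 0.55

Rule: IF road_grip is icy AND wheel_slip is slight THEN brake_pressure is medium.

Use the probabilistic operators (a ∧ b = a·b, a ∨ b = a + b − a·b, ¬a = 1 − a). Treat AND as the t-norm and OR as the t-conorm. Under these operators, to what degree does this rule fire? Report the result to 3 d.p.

0.231

firing strength: icy=0.55, slight=0.42; AND[a·b] → w = 0.2310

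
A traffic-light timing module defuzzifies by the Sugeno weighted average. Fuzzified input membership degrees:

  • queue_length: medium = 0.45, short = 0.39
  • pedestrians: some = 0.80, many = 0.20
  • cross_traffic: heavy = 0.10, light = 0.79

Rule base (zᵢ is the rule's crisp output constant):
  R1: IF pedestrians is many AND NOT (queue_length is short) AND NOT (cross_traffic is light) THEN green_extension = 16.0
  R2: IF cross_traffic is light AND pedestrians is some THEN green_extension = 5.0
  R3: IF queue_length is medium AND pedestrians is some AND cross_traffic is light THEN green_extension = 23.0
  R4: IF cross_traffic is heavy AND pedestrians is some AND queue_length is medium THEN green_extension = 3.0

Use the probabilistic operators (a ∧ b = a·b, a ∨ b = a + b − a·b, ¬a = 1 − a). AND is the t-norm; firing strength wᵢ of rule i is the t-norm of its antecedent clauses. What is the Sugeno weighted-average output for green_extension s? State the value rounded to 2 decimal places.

R1 (z=16.0): many=0.20, ¬short=1−0.39=0.61, ¬light=1−0.79=0.21; AND[a·b] → w = 0.0256
R2 (z=5.0): light=0.79, some=0.80; AND[a·b] → w = 0.6320
R3 (z=23.0): medium=0.45, some=0.80, light=0.79; AND[a·b] → w = 0.2844
R4 (z=3.0): heavy=0.10, some=0.80, medium=0.45; AND[a·b] → w = 0.0360
Weighted average = (0.0256·16.0 + 0.6320·5.0 + 0.2844·23.0 + 0.0360·3.0) / (0.0256 + 0.6320 + 0.2844 + 0.0360)
  = 10.2191 / 0.9780 = 10.45

10.45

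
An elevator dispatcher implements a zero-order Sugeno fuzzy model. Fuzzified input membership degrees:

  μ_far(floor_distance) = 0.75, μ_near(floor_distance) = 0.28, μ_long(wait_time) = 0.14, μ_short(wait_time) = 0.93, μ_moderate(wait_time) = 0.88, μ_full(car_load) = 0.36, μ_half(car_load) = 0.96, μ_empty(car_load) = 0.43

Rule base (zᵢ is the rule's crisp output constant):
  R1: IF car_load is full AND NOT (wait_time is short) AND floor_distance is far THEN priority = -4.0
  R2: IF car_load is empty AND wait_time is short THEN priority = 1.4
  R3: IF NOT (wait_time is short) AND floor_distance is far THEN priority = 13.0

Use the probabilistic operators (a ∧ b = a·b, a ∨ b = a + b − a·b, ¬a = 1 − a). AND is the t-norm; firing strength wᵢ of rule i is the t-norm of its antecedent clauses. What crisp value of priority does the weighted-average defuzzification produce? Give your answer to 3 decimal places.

R1 (z=-4.0): full=0.36, ¬short=1−0.93=0.07, far=0.75; AND[a·b] → w = 0.0189
R2 (z=1.4): empty=0.43, short=0.93; AND[a·b] → w = 0.3999
R3 (z=13.0): ¬short=1−0.93=0.07, far=0.75; AND[a·b] → w = 0.0525
Weighted average = (0.0189·-4.0 + 0.3999·1.4 + 0.0525·13.0) / (0.0189 + 0.3999 + 0.0525)
  = 1.1668 / 0.4713 = 2.476

2.476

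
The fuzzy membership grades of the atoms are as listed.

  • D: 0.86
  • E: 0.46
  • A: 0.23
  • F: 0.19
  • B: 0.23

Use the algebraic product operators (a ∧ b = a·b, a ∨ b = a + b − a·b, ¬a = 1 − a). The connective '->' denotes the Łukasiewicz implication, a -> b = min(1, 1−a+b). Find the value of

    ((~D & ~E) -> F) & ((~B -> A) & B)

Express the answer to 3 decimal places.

0.106

~D = 1 − 0.8600 = 0.1400
~E = 1 − 0.4600 = 0.5400
~D & ~E = a·b on (0.1400, 0.5400) = 0.0756
(~D & ~E) -> F  [Łukasiewicz: min(1, 1−a+b)] with a=0.0756, b=0.1900 → 1.0000
~B = 1 − 0.2300 = 0.7700
~B -> A  [Łukasiewicz: min(1, 1−a+b)] with a=0.7700, b=0.2300 → 0.4600
(~B -> A) & B = a·b on (0.4600, 0.2300) = 0.1058
((~D & ~E) -> F) & ((~B -> A) & B) = a·b on (1.0000, 0.1058) = 0.1058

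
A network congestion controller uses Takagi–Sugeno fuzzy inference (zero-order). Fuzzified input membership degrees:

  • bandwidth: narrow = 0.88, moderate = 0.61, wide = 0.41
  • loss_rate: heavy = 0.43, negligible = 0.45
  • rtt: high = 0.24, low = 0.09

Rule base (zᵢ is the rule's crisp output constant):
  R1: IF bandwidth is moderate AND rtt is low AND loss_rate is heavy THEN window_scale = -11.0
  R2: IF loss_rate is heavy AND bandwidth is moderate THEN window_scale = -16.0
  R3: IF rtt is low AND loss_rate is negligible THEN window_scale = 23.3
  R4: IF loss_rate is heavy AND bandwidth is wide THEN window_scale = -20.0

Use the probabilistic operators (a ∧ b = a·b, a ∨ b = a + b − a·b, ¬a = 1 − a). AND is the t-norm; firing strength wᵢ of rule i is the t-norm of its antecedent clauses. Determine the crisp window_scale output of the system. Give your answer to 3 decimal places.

-14.002

R1 (z=-11.0): moderate=0.61, low=0.09, heavy=0.43; AND[a·b] → w = 0.0236
R2 (z=-16.0): heavy=0.43, moderate=0.61; AND[a·b] → w = 0.2623
R3 (z=23.3): low=0.09, negligible=0.45; AND[a·b] → w = 0.0405
R4 (z=-20.0): heavy=0.43, wide=0.41; AND[a·b] → w = 0.1763
Weighted average = (0.0236·-11.0 + 0.2623·-16.0 + 0.0405·23.3 + 0.1763·-20.0) / (0.0236 + 0.2623 + 0.0405 + 0.1763)
  = -7.0388 / 0.5027 = -14.002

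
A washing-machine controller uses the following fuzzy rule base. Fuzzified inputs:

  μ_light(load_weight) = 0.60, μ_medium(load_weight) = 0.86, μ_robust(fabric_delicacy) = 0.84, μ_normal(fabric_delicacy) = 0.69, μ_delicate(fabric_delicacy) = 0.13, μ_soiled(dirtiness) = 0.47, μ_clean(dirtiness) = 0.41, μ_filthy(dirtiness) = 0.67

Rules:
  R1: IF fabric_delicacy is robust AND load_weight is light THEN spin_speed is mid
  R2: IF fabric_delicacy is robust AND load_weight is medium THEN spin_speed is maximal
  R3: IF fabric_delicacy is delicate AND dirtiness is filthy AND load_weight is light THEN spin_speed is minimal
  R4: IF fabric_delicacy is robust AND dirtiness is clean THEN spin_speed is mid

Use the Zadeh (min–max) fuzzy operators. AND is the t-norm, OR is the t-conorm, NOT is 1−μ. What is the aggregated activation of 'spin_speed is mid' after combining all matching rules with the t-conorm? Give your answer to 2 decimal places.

R1: robust=0.84, light=0.60; AND[min(a, b)] → w = 0.60
R2: robust=0.84, medium=0.86; AND[min(a, b)] → w = 0.84
R3: delicate=0.13, filthy=0.67, light=0.60; AND[min(a, b)] → w = 0.13
R4: robust=0.84, clean=0.41; AND[min(a, b)] → w = 0.41
Rules with consequent 'mid': {R1, R4} → strengths 0.60, 0.41
Aggregate via t-conorm [max(a, b)]: 0.60

0.60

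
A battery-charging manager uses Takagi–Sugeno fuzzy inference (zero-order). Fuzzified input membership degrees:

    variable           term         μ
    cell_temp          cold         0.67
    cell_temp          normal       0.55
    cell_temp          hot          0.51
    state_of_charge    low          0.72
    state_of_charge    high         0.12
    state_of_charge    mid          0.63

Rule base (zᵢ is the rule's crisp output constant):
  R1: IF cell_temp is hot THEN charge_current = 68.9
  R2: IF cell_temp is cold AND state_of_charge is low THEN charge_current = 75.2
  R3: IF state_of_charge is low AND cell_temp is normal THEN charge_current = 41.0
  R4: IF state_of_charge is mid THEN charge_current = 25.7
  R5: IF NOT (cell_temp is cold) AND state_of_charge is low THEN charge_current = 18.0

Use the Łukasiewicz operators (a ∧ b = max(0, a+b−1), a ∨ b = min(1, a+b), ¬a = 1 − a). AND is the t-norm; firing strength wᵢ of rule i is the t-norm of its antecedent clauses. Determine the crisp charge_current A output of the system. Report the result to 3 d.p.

R1 (z=68.9): hot=0.51 → w = 0.51
R2 (z=75.2): cold=0.67, low=0.72; AND[max(0, a+b−1)] → w = 0.39
R3 (z=41.0): low=0.72, normal=0.55; AND[max(0, a+b−1)] → w = 0.27
R4 (z=25.7): mid=0.63 → w = 0.63
R5 (z=18.0): ¬cold=1−0.67=0.33, low=0.72; AND[max(0, a+b−1)] → w = 0.05
Weighted average = (0.51·68.9 + 0.39·75.2 + 0.27·41.0 + 0.63·25.7 + 0.05·18.0) / (0.51 + 0.39 + 0.27 + 0.63 + 0.05)
  = 92.6280 / 1.8500 = 50.069

50.069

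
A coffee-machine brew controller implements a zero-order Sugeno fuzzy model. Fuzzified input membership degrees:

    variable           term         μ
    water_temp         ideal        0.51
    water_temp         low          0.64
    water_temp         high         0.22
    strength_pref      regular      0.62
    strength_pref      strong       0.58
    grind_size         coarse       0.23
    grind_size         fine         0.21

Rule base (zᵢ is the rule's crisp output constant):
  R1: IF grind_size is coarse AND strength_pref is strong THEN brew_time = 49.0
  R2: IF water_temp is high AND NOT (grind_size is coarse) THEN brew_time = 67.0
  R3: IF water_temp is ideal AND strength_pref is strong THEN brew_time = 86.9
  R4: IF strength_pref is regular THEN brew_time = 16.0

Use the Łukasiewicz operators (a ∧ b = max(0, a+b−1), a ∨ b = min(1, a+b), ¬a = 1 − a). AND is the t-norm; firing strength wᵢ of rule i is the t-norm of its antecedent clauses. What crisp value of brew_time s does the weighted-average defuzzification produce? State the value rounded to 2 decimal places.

24.99

R1 (z=49.0): coarse=0.23, strong=0.58; AND[max(0, a+b−1)] → w = 0.00
R2 (z=67.0): high=0.22, ¬coarse=1−0.23=0.77; AND[max(0, a+b−1)] → w = 0.00
R3 (z=86.9): ideal=0.51, strong=0.58; AND[max(0, a+b−1)] → w = 0.09
R4 (z=16.0): regular=0.62 → w = 0.62
Weighted average = (0.00·49.0 + 0.00·67.0 + 0.09·86.9 + 0.62·16.0) / (0.00 + 0.00 + 0.09 + 0.62)
  = 17.7410 / 0.7100 = 24.99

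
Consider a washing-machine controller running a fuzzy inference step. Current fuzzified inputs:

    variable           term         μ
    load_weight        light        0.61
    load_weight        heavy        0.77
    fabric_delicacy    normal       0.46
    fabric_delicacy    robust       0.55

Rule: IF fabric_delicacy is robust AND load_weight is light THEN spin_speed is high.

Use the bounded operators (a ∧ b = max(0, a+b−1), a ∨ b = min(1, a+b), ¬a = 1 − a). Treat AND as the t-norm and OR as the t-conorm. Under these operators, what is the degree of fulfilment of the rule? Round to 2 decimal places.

0.16

firing strength: robust=0.55, light=0.61; AND[max(0, a+b−1)] → w = 0.16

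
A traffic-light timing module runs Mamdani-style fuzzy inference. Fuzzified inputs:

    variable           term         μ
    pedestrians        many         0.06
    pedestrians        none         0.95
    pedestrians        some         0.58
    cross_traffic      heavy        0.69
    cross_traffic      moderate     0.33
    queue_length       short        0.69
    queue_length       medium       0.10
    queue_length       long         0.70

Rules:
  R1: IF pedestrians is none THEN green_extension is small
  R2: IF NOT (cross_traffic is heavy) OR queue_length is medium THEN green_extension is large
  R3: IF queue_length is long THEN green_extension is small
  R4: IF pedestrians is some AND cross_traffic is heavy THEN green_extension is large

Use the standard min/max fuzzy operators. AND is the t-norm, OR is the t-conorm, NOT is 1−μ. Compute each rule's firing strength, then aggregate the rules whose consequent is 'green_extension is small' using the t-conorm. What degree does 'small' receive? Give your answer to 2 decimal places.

0.95

R1: none=0.95 → w = 0.95
R2: ¬heavy=1−0.69=0.31, medium=0.10; OR[max(a, b)] → w = 0.31
R3: long=0.70 → w = 0.70
R4: some=0.58, heavy=0.69; AND[min(a, b)] → w = 0.58
Rules with consequent 'small': {R1, R3} → strengths 0.95, 0.70
Aggregate via t-conorm [max(a, b)]: 0.95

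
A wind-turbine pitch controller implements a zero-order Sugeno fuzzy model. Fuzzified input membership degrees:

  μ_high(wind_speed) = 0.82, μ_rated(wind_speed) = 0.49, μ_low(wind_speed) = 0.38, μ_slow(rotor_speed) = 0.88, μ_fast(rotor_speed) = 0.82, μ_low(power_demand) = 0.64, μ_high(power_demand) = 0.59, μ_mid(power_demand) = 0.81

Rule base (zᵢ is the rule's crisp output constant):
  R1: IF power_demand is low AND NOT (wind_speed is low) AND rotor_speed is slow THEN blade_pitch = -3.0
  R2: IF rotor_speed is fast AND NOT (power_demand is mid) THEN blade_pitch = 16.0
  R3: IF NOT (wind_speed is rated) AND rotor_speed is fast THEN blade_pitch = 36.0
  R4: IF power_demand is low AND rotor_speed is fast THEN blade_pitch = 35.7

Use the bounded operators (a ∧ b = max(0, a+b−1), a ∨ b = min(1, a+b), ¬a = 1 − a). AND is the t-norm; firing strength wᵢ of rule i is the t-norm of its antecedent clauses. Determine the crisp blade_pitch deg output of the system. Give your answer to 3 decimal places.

R1 (z=-3.0): low=0.64, ¬low=1−0.38=0.62, slow=0.88; AND[max(0, a+b−1)] → w = 0.14
R2 (z=16.0): fast=0.82, ¬mid=1−0.81=0.19; AND[max(0, a+b−1)] → w = 0.01
R3 (z=36.0): ¬rated=1−0.49=0.51, fast=0.82; AND[max(0, a+b−1)] → w = 0.33
R4 (z=35.7): low=0.64, fast=0.82; AND[max(0, a+b−1)] → w = 0.46
Weighted average = (0.14·-3.0 + 0.01·16.0 + 0.33·36.0 + 0.46·35.7) / (0.14 + 0.01 + 0.33 + 0.46)
  = 28.0420 / 0.9400 = 29.832

29.832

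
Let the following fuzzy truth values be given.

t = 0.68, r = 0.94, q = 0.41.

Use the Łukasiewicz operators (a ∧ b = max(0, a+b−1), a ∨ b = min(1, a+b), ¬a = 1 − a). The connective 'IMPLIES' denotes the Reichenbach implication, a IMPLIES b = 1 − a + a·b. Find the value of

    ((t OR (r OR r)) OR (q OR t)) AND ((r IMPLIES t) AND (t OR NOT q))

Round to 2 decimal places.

r OR r = min(1, a+b) on (0.94, 0.94) = 1.00
t OR (r OR r) = min(1, a+b) on (0.68, 1.00) = 1.00
q OR t = min(1, a+b) on (0.41, 0.68) = 1.00
(t OR (r OR r)) OR (q OR t) = min(1, a+b) on (1.00, 1.00) = 1.00
r IMPLIES t  [Reichenbach: 1 − a + a·b] with a=0.94, b=0.68 → 0.70
NOT q = 1 − 0.41 = 0.59
t OR NOT q = min(1, a+b) on (0.68, 0.59) = 1.00
(r IMPLIES t) AND (t OR NOT q) = max(0, a+b−1) on (0.70, 1.00) = 0.70
((t OR (r OR r)) OR (q OR t)) AND ((r IMPLIES t) AND (t OR NOT q)) = max(0, a+b−1) on (1.00, 0.70) = 0.70

0.70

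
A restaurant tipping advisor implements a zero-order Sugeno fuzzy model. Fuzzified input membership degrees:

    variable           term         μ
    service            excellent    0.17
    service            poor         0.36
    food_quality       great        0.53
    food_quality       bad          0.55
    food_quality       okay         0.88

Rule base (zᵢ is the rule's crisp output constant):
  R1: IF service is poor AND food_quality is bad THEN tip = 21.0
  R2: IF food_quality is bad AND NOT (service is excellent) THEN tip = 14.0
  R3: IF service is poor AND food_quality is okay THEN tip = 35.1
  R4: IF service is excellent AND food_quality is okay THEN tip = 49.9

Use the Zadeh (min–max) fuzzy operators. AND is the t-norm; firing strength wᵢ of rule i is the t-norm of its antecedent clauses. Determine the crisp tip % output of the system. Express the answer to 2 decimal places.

25.26

R1 (z=21.0): poor=0.36, bad=0.55; AND[min(a, b)] → w = 0.36
R2 (z=14.0): bad=0.55, ¬excellent=1−0.17=0.83; AND[min(a, b)] → w = 0.55
R3 (z=35.1): poor=0.36, okay=0.88; AND[min(a, b)] → w = 0.36
R4 (z=49.9): excellent=0.17, okay=0.88; AND[min(a, b)] → w = 0.17
Weighted average = (0.36·21.0 + 0.55·14.0 + 0.36·35.1 + 0.17·49.9) / (0.36 + 0.55 + 0.36 + 0.17)
  = 36.3790 / 1.4400 = 25.26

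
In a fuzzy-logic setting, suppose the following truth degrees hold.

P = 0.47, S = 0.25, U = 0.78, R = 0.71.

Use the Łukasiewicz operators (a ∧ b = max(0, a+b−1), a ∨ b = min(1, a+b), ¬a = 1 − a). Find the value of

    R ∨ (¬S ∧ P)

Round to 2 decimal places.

¬S = 1 − 0.25 = 0.75
¬S ∧ P = max(0, a+b−1) on (0.75, 0.47) = 0.22
R ∨ (¬S ∧ P) = min(1, a+b) on (0.71, 0.22) = 0.93

0.93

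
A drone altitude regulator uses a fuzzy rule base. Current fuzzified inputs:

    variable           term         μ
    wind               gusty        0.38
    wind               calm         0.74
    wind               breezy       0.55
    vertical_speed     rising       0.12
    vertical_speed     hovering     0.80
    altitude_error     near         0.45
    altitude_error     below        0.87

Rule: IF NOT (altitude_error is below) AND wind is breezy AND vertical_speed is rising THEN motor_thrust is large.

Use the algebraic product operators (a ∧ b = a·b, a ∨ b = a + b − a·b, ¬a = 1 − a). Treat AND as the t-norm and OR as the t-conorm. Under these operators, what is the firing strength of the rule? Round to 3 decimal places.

0.009

firing strength: ¬below=1−0.87=0.13, breezy=0.55, rising=0.12; AND[a·b] → w = 0.0086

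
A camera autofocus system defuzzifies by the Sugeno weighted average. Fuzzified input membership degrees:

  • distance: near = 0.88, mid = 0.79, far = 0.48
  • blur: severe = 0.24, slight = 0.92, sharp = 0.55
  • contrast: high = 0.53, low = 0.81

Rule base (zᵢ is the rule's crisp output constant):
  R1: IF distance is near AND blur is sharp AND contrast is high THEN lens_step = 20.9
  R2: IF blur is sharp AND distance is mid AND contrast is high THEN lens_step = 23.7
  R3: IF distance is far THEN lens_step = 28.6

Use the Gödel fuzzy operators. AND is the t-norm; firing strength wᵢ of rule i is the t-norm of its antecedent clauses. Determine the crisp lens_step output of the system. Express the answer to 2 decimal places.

24.26

R1 (z=20.9): near=0.88, sharp=0.55, high=0.53; AND[min(a, b)] → w = 0.53
R2 (z=23.7): sharp=0.55, mid=0.79, high=0.53; AND[min(a, b)] → w = 0.53
R3 (z=28.6): far=0.48 → w = 0.48
Weighted average = (0.53·20.9 + 0.53·23.7 + 0.48·28.6) / (0.53 + 0.53 + 0.48)
  = 37.3660 / 1.5400 = 24.26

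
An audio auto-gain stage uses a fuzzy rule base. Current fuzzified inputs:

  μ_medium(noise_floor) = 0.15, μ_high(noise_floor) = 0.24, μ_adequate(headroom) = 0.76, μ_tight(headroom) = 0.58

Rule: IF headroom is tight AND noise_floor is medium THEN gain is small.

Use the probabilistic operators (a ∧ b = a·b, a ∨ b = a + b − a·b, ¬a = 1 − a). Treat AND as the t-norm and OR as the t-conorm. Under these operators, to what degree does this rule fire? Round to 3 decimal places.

firing strength: tight=0.58, medium=0.15; AND[a·b] → w = 0.0870

0.087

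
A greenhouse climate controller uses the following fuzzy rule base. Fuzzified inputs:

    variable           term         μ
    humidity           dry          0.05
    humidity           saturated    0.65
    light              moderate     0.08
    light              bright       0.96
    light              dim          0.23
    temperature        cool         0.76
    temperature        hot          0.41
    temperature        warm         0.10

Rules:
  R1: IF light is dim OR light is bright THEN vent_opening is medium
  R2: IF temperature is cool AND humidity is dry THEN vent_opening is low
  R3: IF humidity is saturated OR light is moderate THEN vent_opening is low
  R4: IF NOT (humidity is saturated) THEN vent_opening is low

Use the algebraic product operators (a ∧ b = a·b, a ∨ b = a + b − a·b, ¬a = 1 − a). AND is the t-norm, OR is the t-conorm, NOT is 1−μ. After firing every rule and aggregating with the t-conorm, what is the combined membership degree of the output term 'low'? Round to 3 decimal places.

0.799

R1: dim=0.23, bright=0.96; OR[a + b − a·b] → w = 0.9692
R2: cool=0.76, dry=0.05; AND[a·b] → w = 0.0380
R3: saturated=0.65, moderate=0.08; OR[a + b − a·b] → w = 0.6780
R4: ¬saturated=1−0.65=0.35 → w = 0.3500
Rules with consequent 'low': {R2, R3, R4} → strengths 0.0380, 0.6780, 0.3500
Aggregate via t-conorm [a + b − a·b]: 0.7987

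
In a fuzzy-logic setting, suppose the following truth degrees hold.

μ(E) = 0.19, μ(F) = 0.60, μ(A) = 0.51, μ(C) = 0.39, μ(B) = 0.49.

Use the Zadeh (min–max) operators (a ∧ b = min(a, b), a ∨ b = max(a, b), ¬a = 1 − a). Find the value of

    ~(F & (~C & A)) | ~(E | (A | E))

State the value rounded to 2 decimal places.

~C = 1 − 0.39 = 0.61
~C & A = min(a, b) on (0.61, 0.51) = 0.51
F & (~C & A) = min(a, b) on (0.60, 0.51) = 0.51
~(F & (~C & A)) = 1 − 0.51 = 0.49
A | E = max(a, b) on (0.51, 0.19) = 0.51
E | (A | E) = max(a, b) on (0.19, 0.51) = 0.51
~(E | (A | E)) = 1 − 0.51 = 0.49
~(F & (~C & A)) | ~(E | (A | E)) = max(a, b) on (0.49, 0.49) = 0.49

0.49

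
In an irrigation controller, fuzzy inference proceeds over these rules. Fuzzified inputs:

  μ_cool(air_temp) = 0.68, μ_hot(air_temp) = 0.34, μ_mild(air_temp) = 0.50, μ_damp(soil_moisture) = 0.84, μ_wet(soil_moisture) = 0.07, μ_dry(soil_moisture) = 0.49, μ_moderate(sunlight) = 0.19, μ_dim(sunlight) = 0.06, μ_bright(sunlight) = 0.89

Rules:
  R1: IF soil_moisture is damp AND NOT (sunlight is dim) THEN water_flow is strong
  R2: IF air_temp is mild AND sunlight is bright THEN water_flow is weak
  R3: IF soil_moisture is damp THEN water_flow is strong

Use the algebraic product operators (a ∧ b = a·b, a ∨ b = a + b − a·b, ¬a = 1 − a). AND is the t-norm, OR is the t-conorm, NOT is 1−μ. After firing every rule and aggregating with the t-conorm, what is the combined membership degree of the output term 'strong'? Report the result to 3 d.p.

0.966

R1: damp=0.84, ¬dim=1−0.06=0.94; AND[a·b] → w = 0.7896
R2: mild=0.50, bright=0.89; AND[a·b] → w = 0.4450
R3: damp=0.84 → w = 0.8400
Rules with consequent 'strong': {R1, R3} → strengths 0.7896, 0.8400
Aggregate via t-conorm [a + b − a·b]: 0.9663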